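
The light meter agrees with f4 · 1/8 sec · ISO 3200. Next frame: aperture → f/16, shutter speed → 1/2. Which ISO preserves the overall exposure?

ISO 12800

Aperture: f/4 → f/5.6 → f/8 → f/11 → f/16 — 4 stops narrower (darker).
Shutter speed: 1/8 → 1/4 → 1/2 — 2 stops longer (brighter).
Net change so far: 2 stops darker. Offset with the ISO: 3200 → 6400 → 12800.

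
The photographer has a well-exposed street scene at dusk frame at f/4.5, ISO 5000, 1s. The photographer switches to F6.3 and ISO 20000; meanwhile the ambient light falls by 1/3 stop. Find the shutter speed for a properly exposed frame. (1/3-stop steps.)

0.6 s

Scene light: 1/3 stop darker.
Aperture: f/4.5 → f/5 → f/5.6 → f/6.3 — 1 stop smaller aperture (darker).
ISO: 5000 → 6400 → 8000 → 10000 → 12800 → 16000 → 20000 — 2 stops raised (brighter).
Net so far: 2/3 stop brighter. Shutter speed: 1 → 0.8 → 0.6.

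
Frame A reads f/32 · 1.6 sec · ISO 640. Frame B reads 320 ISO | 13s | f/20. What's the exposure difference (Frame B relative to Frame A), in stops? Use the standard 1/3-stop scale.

Aperture: f/32 → f/29 → f/25 → f/22 → f/20 — 1 1/3 stops wider (brighter).
Shutter speed: 1.6 → 2 → 2.5 → 3.2 → 4 → 5 → 6 → 8 → 10 → 13 — 3 stops longer (brighter).
ISO: 640 → 500 → 400 → 320 — 1 stop dropped (darker).
Net: +1 1/3 +3 −1 = +3 1/3 stops.

3 1/3 stops brighter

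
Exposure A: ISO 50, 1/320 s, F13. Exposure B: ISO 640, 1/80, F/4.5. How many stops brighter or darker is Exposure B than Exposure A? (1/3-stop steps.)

Aperture: f/13 → f/11 → f/10 → f/9 → f/8 → f/7.1 → f/6.3 → f/5.6 → f/5 → f/4.5 — 3 stops wider (brighter).
Shutter speed: 1/320 → 1/250 → 1/200 → 1/160 → 1/125 → 1/100 → 1/80 — 2 stops longer (brighter).
ISO: 50 → 64 → 80 → 100 → 125 → 160 → 200 → 250 → 320 → 400 → 500 → 640 — 3 2/3 stops raised (brighter).
Net: +3 +2 +3 2/3 = +8 2/3 stops.

8 2/3 stops brighter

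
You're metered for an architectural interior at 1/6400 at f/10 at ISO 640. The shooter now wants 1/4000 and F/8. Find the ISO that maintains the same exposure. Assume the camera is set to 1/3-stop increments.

Shutter speed: 1/6400 → 1/5000 → 1/4000 — 2/3 stop longer (brighter).
Aperture: f/10 → f/9 → f/8 — 2/3 stop opened up (brighter).
Net change so far: 1 1/3 stops brighter. Offset with the ISO: 640 → 500 → 400 → 320 → 250.

ISO 250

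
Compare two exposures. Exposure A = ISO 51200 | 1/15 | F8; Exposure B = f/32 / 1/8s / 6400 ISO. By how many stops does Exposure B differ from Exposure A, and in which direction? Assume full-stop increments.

6 stops darker

Aperture: f/8 → f/11 → f/16 → f/22 → f/32 — 4 stops narrower (darker).
Shutter speed: 1/15 → 1/8 — 1 stop slower (brighter).
ISO: 51200 → 25600 → 12800 → 6400 — 3 stops dropped (darker).
Net: −4 +1 −3 = −6 stops.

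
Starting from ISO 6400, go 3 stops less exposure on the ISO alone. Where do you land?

ISO: 6400 → 3200 → 1600 → 800 — 3 stops lower (darker).

ISO 800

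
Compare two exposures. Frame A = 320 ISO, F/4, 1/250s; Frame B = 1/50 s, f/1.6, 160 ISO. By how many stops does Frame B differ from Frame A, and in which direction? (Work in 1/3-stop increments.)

Aperture: f/4 → f/3.5 → f/3.2 → f/2.8 → f/2.5 → f/2.2 → f/2 → f/1.8 → f/1.6 — 2 2/3 stops opened up (brighter).
Shutter speed: 1/250 → 1/200 → 1/160 → 1/125 → 1/100 → 1/80 → 1/60 → 1/50 — 2 1/3 stops longer (brighter).
ISO: 320 → 250 → 200 → 160 — 1 stop lower (darker).
Net: +2 2/3 +2 1/3 −1 = +4 stops.

4 stops brighter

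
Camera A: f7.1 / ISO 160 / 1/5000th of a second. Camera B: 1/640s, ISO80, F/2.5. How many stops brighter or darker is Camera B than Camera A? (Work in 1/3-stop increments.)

5 stops brighter

Aperture: f/7.1 → f/6.3 → f/5.6 → f/5 → f/4.5 → f/4 → f/3.5 → f/3.2 → f/2.8 → f/2.5 — 3 stops opened up (brighter).
Shutter speed: 1/5000 → 1/4000 → 1/3200 → 1/2500 → 1/2000 → 1/1600 → 1/1250 → 1/1000 → 1/800 → 1/640 — 3 stops longer (brighter).
ISO: 160 → 125 → 100 → 80 — 1 stop dropped (darker).
Net: +3 +3 −1 = +5 stops.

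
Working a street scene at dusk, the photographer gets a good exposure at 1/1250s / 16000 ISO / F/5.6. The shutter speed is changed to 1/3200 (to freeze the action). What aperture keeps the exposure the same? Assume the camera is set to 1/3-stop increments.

Shutter speed: 1/1250 → 1/1600 → 1/2000 → 1/2500 → 1/3200 — 1 1/3 stops faster (darker).
Need 1 1/3 stops brighter from the aperture: f/5.6 → f/5 → f/4.5 → f/4 → f/3.5.

f/3.5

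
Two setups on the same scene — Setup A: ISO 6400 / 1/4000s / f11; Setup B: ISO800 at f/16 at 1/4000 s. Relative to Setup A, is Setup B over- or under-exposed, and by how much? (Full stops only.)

Aperture: f/11 → f/16 — 1 stop stopped down (darker).
Shutter speed: unchanged.
ISO: 6400 → 3200 → 1600 → 800 — 3 stops dropped (darker).
Net: −1 −3 = −4 stops.

4 stops darker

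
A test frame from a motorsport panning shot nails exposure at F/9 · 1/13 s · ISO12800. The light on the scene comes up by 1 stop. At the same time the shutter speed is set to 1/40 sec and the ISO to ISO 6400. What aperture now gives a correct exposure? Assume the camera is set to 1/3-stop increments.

f/5

Scene light: 1 stop brighter.
Shutter speed: 1/13 → 1/15 → 1/20 → 1/25 → 1/30 → 1/40 — 1 2/3 stops faster (darker).
ISO: 12800 → 10000 → 8000 → 6400 — 1 stop lower (darker).
Net so far: 1 2/3 stops darker. Aperture: f/9 → f/8 → f/7.1 → f/6.3 → f/5.6 → f/5.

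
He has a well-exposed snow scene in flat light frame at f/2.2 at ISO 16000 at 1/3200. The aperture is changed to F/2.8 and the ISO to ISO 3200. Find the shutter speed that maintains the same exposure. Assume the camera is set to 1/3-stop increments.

1/400s

Aperture: f/2.2 → f/2.5 → f/2.8 — 2/3 stop stopped down (darker).
ISO: 16000 → 12800 → 10000 → 8000 → 6400 → 5000 → 4000 → 3200 — 2 1/3 stops lower (darker).
Net change so far: 3 stops darker. Offset with the shutter speed: 1/3200 → 1/2500 → 1/2000 → 1/1600 → 1/1250 → 1/1000 → 1/800 → 1/640 → 1/500 → 1/400.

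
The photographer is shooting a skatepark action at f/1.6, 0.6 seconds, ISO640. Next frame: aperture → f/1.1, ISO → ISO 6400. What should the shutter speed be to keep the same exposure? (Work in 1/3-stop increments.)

1/30s

Aperture: f/1.6 → f/1.4 → f/1.2 → f/1.1 — 1 stop wider (brighter).
ISO: 640 → 800 → 1000 → 1250 → 1600 → 2000 → 2500 → 3200 → 4000 → 5000 → 6400 — 3 1/3 stops higher (brighter).
Net change so far: 4 1/3 stops brighter. Offset with the shutter speed: 0.6 → 0.5 → 0.4 → 0.3 → 1/4 → 1/5 → 1/6 → 1/8 → 1/10 → 1/13 → 1/15 → 1/20 → 1/25 → 1/30.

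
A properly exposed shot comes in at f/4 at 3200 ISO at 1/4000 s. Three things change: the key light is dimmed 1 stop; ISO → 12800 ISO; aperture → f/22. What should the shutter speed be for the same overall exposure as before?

Scene light: 1 stop darker.
ISO: 3200 → 6400 → 12800 — 2 stops higher (brighter).
Aperture: f/4 → f/5.6 → f/8 → f/11 → f/16 → f/22 — 5 stops smaller aperture (darker).
Net so far: 4 stops darker. Shutter speed: 1/4000 → 1/2000 → 1/1000 → 1/500 → 1/250.

1/250s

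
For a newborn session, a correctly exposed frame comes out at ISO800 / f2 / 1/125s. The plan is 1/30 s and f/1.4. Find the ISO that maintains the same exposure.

Shutter speed: 1/125 → 1/60 → 1/30 — 2 stops longer (brighter).
Aperture: f/2 → f/1.4 — 1 stop wider (brighter).
Net change so far: 3 stops brighter. Offset with the ISO: 800 → 400 → 200 → 100.

ISO 100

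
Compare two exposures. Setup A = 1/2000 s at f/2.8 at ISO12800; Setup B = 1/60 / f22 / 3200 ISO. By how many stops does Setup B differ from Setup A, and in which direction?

3 stops darker

Aperture: f/2.8 → f/4 → f/5.6 → f/8 → f/11 → f/16 → f/22 — 6 stops narrower (darker).
Shutter speed: 1/2000 → 1/1000 → 1/500 → 1/250 → 1/125 → 1/60 — 5 stops longer (brighter).
ISO: 12800 → 6400 → 3200 — 2 stops dropped (darker).
Net: −6 +5 −2 = −3 stops.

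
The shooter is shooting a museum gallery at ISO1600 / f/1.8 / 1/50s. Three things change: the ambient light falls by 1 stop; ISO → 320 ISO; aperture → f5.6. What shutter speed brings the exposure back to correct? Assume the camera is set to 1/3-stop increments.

Scene light: 1 stop darker.
ISO: 1600 → 1250 → 1000 → 800 → 640 → 500 → 400 → 320 — 2 1/3 stops dropped (darker).
Aperture: f/1.8 → f/2 → f/2.2 → f/2.5 → f/2.8 → f/3.2 → f/3.5 → f/4 → f/4.5 → f/5 → f/5.6 — 3 1/3 stops narrower (darker).
Net so far: 6 2/3 stops darker. Shutter speed: 1/50 → 1/40 → 1/30 → 1/25 → 1/20 → 1/15 → 1/13 → 1/10 → 1/8 → 1/6 → 1/5 → 1/4 → 0.3 → 0.4 → 0.5 → 0.6 → 0.8 → 1 → 1.3 → 1.6 → 2.

2 s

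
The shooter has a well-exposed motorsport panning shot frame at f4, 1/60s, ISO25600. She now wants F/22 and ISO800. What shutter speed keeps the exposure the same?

Aperture: f/4 → f/5.6 → f/8 → f/11 → f/16 → f/22 — 5 stops stopped down (darker).
ISO: 25600 → 12800 → 6400 → 3200 → 1600 → 800 — 5 stops lower (darker).
Net change so far: 10 stops darker. Offset with the shutter speed: 1/60 → 1/30 → 1/15 → 1/8 → 1/4 → 1/2 → 1 → 2 → 4 → 8 → 15.

15 s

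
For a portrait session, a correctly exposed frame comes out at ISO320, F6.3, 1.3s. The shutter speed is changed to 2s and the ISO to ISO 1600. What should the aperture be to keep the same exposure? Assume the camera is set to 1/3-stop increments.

Shutter speed: 1.3 → 1.6 → 2 — 2/3 stop slower (brighter).
ISO: 320 → 400 → 500 → 640 → 800 → 1000 → 1250 → 1600 — 2 1/3 stops higher (brighter).
Net change so far: 3 stops brighter. Offset with the aperture: f/6.3 → f/7.1 → f/8 → f/9 → f/10 → f/11 → f/13 → f/14 → f/16 → f/18.

f/18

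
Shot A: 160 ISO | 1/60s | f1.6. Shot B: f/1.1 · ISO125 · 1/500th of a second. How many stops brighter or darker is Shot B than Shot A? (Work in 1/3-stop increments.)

2 1/3 stops darker

Aperture: f/1.6 → f/1.4 → f/1.2 → f/1.1 — 1 stop larger aperture (brighter).
Shutter speed: 1/60 → 1/80 → 1/100 → 1/125 → 1/160 → 1/200 → 1/250 → 1/320 → 1/400 → 1/500 — 3 stops faster (darker).
ISO: 160 → 125 — 1/3 stop dropped (darker).
Net: +1 −3 −1/3 = −2 1/3 stops.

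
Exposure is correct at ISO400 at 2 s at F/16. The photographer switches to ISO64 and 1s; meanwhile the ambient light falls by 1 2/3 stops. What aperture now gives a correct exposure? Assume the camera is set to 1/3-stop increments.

f/2.5

Scene light: 1 2/3 stops darker.
ISO: 400 → 320 → 250 → 200 → 160 → 125 → 100 → 80 → 64 — 2 2/3 stops dropped (darker).
Shutter speed: 2 → 1.6 → 1.3 → 1 — 1 stop faster (darker).
Net so far: 5 1/3 stops darker. Aperture: f/16 → f/14 → f/13 → f/11 → f/10 → f/9 → f/8 → f/7.1 → f/6.3 → f/5.6 → f/5 → f/4.5 → f/4 → f/3.5 → f/3.2 → f/2.8 → f/2.5.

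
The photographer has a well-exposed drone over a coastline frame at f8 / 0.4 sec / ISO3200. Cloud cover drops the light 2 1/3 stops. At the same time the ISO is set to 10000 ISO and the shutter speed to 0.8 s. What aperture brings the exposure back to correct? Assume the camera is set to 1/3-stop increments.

f/9

Scene light: 2 1/3 stops darker.
ISO: 3200 → 4000 → 5000 → 6400 → 8000 → 10000 — 1 2/3 stops raised (brighter).
Shutter speed: 0.4 → 0.5 → 0.6 → 0.8 — 1 stop longer (brighter).
Net so far: 1/3 stop brighter. Aperture: f/8 → f/9.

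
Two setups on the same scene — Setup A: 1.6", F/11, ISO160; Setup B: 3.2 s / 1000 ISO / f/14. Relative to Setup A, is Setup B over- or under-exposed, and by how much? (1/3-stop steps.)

3 stops brighter

Aperture: f/11 → f/13 → f/14 — 2/3 stop smaller aperture (darker).
Shutter speed: 1.6 → 2 → 2.5 → 3.2 — 1 stop longer (brighter).
ISO: 160 → 200 → 250 → 320 → 400 → 500 → 640 → 800 → 1000 — 2 2/3 stops raised (brighter).
Net: −2/3 +1 +2 2/3 = +3 stops.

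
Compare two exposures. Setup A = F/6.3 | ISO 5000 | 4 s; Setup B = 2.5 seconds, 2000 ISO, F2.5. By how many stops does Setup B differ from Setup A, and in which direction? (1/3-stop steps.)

2/3 stop brighter

Aperture: f/6.3 → f/5.6 → f/5 → f/4.5 → f/4 → f/3.5 → f/3.2 → f/2.8 → f/2.5 — 2 2/3 stops larger aperture (brighter).
Shutter speed: 4 → 3.2 → 2.5 — 2/3 stop faster (darker).
ISO: 5000 → 4000 → 3200 → 2500 → 2000 — 1 1/3 stops dropped (darker).
Net: +2 2/3 −2/3 −1 1/3 = +2/3 stops.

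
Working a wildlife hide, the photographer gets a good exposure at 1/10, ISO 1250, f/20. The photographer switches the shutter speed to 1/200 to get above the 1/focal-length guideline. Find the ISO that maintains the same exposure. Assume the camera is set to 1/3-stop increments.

ISO 25600

Shutter speed: 1/10 → 1/13 → 1/15 → 1/20 → 1/25 → 1/30 → 1/40 → 1/50 → 1/60 → 1/80 → 1/100 → 1/125 → 1/160 → 1/200 — 4 1/3 stops shorter (darker).
Need 4 1/3 stops brighter from the ISO: 1250 → 1600 → 2000 → 2500 → 3200 → 4000 → 5000 → 6400 → 8000 → 10000 → 12800 → 16000 → 20000 → 25600.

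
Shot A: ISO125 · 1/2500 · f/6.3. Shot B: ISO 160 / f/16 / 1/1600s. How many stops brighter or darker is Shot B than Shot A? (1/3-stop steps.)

Aperture: f/6.3 → f/7.1 → f/8 → f/9 → f/10 → f/11 → f/13 → f/14 → f/16 — 2 2/3 stops narrower (darker).
Shutter speed: 1/2500 → 1/2000 → 1/1600 — 2/3 stop longer (brighter).
ISO: 125 → 160 — 1/3 stop raised (brighter).
Net: −2 2/3 +2/3 +1/3 = −1 2/3 stops.

1 2/3 stops darker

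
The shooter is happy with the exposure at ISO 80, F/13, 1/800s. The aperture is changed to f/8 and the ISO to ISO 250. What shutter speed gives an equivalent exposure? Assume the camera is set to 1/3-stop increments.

1/6400s

Aperture: f/13 → f/11 → f/10 → f/9 → f/8 — 1 1/3 stops larger aperture (brighter).
ISO: 80 → 100 → 125 → 160 → 200 → 250 — 1 2/3 stops raised (brighter).
Net change so far: 3 stops brighter. Offset with the shutter speed: 1/800 → 1/1000 → 1/1250 → 1/1600 → 1/2000 → 1/2500 → 1/3200 → 1/4000 → 1/5000 → 1/6400.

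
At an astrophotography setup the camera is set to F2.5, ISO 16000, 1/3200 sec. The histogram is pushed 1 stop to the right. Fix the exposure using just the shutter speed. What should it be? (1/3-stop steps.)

1/6400s

Overexposed by 1 stop → need 1 stop darker.
Shutter speed: 1/3200 → 1/4000 → 1/5000 → 1/6400.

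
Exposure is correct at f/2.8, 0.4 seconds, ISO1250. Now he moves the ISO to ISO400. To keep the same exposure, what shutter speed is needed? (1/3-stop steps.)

1.3 s

ISO: 1250 → 1000 → 800 → 640 → 500 → 400 — 1 2/3 stops lower (darker).
Need 1 2/3 stops brighter from the shutter speed: 0.4 → 0.5 → 0.6 → 0.8 → 1 → 1.3.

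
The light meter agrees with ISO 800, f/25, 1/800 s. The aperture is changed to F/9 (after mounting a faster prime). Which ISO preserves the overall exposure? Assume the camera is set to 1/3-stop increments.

Aperture: f/25 → f/22 → f/20 → f/18 → f/16 → f/14 → f/13 → f/11 → f/10 → f/9 — 3 stops larger aperture (brighter).
Need 3 stops darker from the ISO: 800 → 640 → 500 → 400 → 320 → 250 → 200 → 160 → 125 → 100.

ISO 100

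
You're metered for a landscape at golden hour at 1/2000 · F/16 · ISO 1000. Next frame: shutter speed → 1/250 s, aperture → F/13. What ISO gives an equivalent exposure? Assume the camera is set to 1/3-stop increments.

Shutter speed: 1/2000 → 1/1600 → 1/1250 → 1/1000 → 1/800 → 1/640 → 1/500 → 1/400 → 1/320 → 1/250 — 3 stops slower (brighter).
Aperture: f/16 → f/14 → f/13 — 2/3 stop opened up (brighter).
Net change so far: 3 2/3 stops brighter. Offset with the ISO: 1000 → 800 → 640 → 500 → 400 → 320 → 250 → 200 → 160 → 125 → 100 → 80.

ISO 80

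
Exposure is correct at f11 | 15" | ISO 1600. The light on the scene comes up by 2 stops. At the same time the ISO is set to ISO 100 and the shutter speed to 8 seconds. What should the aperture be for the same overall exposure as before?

f/4

Scene light: 2 stops brighter.
ISO: 1600 → 800 → 400 → 200 → 100 — 4 stops lower (darker).
Shutter speed: 15 → 8 — 1 stop faster (darker).
Net so far: 3 stops darker. Aperture: f/11 → f/8 → f/5.6 → f/4.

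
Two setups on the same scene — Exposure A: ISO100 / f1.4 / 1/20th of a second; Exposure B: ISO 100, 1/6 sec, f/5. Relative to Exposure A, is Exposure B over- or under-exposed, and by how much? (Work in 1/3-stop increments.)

Aperture: f/1.4 → f/1.6 → f/1.8 → f/2 → f/2.2 → f/2.5 → f/2.8 → f/3.2 → f/3.5 → f/4 → f/4.5 → f/5 — 3 2/3 stops smaller aperture (darker).
Shutter speed: 1/20 → 1/15 → 1/13 → 1/10 → 1/8 → 1/6 — 1 2/3 stops longer (brighter).
ISO: unchanged.
Net: −3 2/3 +1 2/3 = −2 stops.

2 stops darker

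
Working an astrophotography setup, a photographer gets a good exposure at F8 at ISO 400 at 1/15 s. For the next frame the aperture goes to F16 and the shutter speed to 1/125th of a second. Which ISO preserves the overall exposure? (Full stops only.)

Aperture: f/8 → f/11 → f/16 — 2 stops narrower (darker).
Shutter speed: 1/15 → 1/30 → 1/60 → 1/125 — 3 stops faster (darker).
Net change so far: 5 stops darker. Offset with the ISO: 400 → 800 → 1600 → 3200 → 6400 → 12800.

ISO 12800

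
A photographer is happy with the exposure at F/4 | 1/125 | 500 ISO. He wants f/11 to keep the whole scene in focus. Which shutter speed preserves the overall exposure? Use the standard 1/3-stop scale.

1/15s

Aperture: f/4 → f/4.5 → f/5 → f/5.6 → f/6.3 → f/7.1 → f/8 → f/9 → f/10 → f/11 — 3 stops smaller aperture (darker).
Need 3 stops brighter from the shutter speed: 1/125 → 1/100 → 1/80 → 1/60 → 1/50 → 1/40 → 1/30 → 1/25 → 1/20 → 1/15.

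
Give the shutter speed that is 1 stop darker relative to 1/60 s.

1/125s

Shutter speed: 1/60 → 1/125 — 1 stop shorter (darker).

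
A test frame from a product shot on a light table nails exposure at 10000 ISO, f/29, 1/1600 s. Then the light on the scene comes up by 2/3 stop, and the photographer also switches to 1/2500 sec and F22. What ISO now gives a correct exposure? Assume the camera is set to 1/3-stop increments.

Scene light: 2/3 stop brighter.
Shutter speed: 1/1600 → 1/2000 → 1/2500 — 2/3 stop faster (darker).
Aperture: f/29 → f/25 → f/22 — 2/3 stop opened up (brighter).
Net so far: 2/3 stop brighter. ISO: 10000 → 8000 → 6400.

ISO 6400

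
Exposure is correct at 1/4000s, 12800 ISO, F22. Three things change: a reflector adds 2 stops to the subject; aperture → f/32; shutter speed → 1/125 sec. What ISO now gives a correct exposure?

ISO 200

Scene light: 2 stops brighter.
Aperture: f/22 → f/32 — 1 stop stopped down (darker).
Shutter speed: 1/4000 → 1/2000 → 1/1000 → 1/500 → 1/250 → 1/125 — 5 stops longer (brighter).
Net so far: 6 stops brighter. ISO: 12800 → 6400 → 3200 → 1600 → 800 → 400 → 200.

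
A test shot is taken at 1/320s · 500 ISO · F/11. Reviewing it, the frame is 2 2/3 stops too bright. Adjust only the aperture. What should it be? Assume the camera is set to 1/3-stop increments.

Overexposed by 2 2/3 stops → need 2 2/3 stops darker.
Aperture: f/11 → f/13 → f/14 → f/16 → f/18 → f/20 → f/22 → f/25 → f/29.

f/29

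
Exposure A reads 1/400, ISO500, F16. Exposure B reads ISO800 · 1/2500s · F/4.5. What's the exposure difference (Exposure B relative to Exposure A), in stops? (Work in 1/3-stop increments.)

1 2/3 stops brighter

Aperture: f/16 → f/14 → f/13 → f/11 → f/10 → f/9 → f/8 → f/7.1 → f/6.3 → f/5.6 → f/5 → f/4.5 — 3 2/3 stops opened up (brighter).
Shutter speed: 1/400 → 1/500 → 1/640 → 1/800 → 1/1000 → 1/1250 → 1/1600 → 1/2000 → 1/2500 — 2 2/3 stops faster (darker).
ISO: 500 → 640 → 800 — 2/3 stop raised (brighter).
Net: +3 2/3 −2 2/3 +2/3 = +1 2/3 stops.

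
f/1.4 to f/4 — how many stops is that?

3 stops

f/1.4 → f/2 → f/2.8 → f/4 — count the steps: 3 stops.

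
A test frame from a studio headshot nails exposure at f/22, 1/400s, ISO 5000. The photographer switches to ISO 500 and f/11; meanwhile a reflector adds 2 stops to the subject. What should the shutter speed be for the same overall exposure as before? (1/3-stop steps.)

1/640s

Scene light: 2 stops brighter.
ISO: 5000 → 4000 → 3200 → 2500 → 2000 → 1600 → 1250 → 1000 → 800 → 640 → 500 — 3 1/3 stops dropped (darker).
Aperture: f/22 → f/20 → f/18 → f/16 → f/14 → f/13 → f/11 — 2 stops opened up (brighter).
Net so far: 2/3 stop brighter. Shutter speed: 1/400 → 1/500 → 1/640.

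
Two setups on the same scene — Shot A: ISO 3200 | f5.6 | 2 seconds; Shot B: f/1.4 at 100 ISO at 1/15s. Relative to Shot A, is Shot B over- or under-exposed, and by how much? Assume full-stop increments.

6 stops darker

Aperture: f/5.6 → f/4 → f/2.8 → f/2 → f/1.4 — 4 stops larger aperture (brighter).
Shutter speed: 2 → 1 → 1/2 → 1/4 → 1/8 → 1/15 — 5 stops faster (darker).
ISO: 3200 → 1600 → 800 → 400 → 200 → 100 — 5 stops dropped (darker).
Net: +4 −5 −5 = −6 stops.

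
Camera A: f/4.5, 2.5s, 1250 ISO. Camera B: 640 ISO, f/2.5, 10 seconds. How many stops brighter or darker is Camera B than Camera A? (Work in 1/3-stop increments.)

2 2/3 stops brighter

Aperture: f/4.5 → f/4 → f/3.5 → f/3.2 → f/2.8 → f/2.5 — 1 2/3 stops larger aperture (brighter).
Shutter speed: 2.5 → 3.2 → 4 → 5 → 6 → 8 → 10 — 2 stops slower (brighter).
ISO: 1250 → 1000 → 800 → 640 — 1 stop dropped (darker).
Net: +1 2/3 +2 −1 = +2 2/3 stops.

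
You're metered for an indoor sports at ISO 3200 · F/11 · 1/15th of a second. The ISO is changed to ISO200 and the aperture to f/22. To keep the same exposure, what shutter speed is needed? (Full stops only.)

ISO: 3200 → 1600 → 800 → 400 → 200 — 4 stops lower (darker).
Aperture: f/11 → f/16 → f/22 — 2 stops stopped down (darker).
Net change so far: 6 stops darker. Offset with the shutter speed: 1/15 → 1/8 → 1/4 → 1/2 → 1 → 2 → 4.

4 s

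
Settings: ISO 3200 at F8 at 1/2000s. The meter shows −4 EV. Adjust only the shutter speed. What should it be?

1/125s

Underexposed by 4 stops → need 4 stops brighter.
Shutter speed: 1/2000 → 1/1000 → 1/500 → 1/250 → 1/125.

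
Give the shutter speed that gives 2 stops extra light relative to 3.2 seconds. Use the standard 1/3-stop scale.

Shutter speed: 3.2 → 4 → 5 → 6 → 8 → 10 → 13 — 2 stops longer (brighter).

13 s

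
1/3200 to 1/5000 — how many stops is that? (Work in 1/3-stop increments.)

1/3200 → 1/4000 → 1/5000 — count the steps: 2 third-stops = 2/3 stop.

2/3 stop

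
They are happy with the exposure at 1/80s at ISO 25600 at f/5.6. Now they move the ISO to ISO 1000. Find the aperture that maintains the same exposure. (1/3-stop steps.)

ISO: 25600 → 20000 → 16000 → 12800 → 10000 → 8000 → 6400 → 5000 → 4000 → 3200 → 2500 → 2000 → 1600 → 1250 → 1000 — 4 2/3 stops dropped (darker).
Need 4 2/3 stops brighter from the aperture: f/5.6 → f/5 → f/4.5 → f/4 → f/3.5 → f/3.2 → f/2.8 → f/2.5 → f/2.2 → f/2 → f/1.8 → f/1.6 → f/1.4 → f/1.2 → f/1.1.

f/1.1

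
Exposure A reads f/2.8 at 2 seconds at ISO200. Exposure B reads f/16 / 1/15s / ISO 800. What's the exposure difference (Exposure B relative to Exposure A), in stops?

Aperture: f/2.8 → f/4 → f/5.6 → f/8 → f/11 → f/16 — 5 stops smaller aperture (darker).
Shutter speed: 2 → 1 → 1/2 → 1/4 → 1/8 → 1/15 — 5 stops shorter (darker).
ISO: 200 → 400 → 800 — 2 stops higher (brighter).
Net: −5 −5 +2 = −8 stops.

8 stops darker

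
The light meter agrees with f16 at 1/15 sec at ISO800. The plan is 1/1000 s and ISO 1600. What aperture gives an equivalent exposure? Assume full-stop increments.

f/2.8

Shutter speed: 1/15 → 1/30 → 1/60 → 1/125 → 1/250 → 1/500 → 1/1000 — 6 stops faster (darker).
ISO: 800 → 1600 — 1 stop raised (brighter).
Net change so far: 5 stops darker. Offset with the aperture: f/16 → f/11 → f/8 → f/5.6 → f/4 → f/2.8.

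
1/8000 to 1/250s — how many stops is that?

5 stops

1/8000 → 1/4000 → 1/2000 → 1/1000 → 1/500 → 1/250 — count the steps: 5 stops.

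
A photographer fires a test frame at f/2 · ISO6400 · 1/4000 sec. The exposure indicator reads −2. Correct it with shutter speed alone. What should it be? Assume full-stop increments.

Underexposed by 2 stops → need 2 stops brighter.
Shutter speed: 1/4000 → 1/2000 → 1/1000.

1/1000s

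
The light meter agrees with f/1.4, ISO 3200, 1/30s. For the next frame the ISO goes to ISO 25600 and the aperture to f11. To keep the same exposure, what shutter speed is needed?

ISO: 3200 → 6400 → 12800 → 25600 — 3 stops raised (brighter).
Aperture: f/1.4 → f/2 → f/2.8 → f/4 → f/5.6 → f/8 → f/11 — 6 stops smaller aperture (darker).
Net change so far: 3 stops darker. Offset with the shutter speed: 1/30 → 1/15 → 1/8 → 1/4.

1/4s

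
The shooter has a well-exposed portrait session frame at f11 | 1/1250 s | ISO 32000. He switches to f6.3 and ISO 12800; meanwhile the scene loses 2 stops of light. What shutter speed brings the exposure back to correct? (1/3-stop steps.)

1/400s

Scene light: 2 stops darker.
Aperture: f/11 → f/10 → f/9 → f/8 → f/7.1 → f/6.3 — 1 2/3 stops opened up (brighter).
ISO: 32000 → 25600 → 20000 → 16000 → 12800 — 1 1/3 stops dropped (darker).
Net so far: 1 2/3 stops darker. Shutter speed: 1/1250 → 1/1000 → 1/800 → 1/640 → 1/500 → 1/400.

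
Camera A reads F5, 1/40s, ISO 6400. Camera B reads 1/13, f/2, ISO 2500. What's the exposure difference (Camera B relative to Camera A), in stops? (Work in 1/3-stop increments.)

Aperture: f/5 → f/4.5 → f/4 → f/3.5 → f/3.2 → f/2.8 → f/2.5 → f/2.2 → f/2 — 2 2/3 stops opened up (brighter).
Shutter speed: 1/40 → 1/30 → 1/25 → 1/20 → 1/15 → 1/13 — 1 2/3 stops longer (brighter).
ISO: 6400 → 5000 → 4000 → 3200 → 2500 — 1 1/3 stops dropped (darker).
Net: +2 2/3 +1 2/3 −1 1/3 = +3 stops.

3 stops brighter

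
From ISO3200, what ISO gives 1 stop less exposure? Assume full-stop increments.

ISO 1600

ISO: 3200 → 1600 — 1 stop lower (darker).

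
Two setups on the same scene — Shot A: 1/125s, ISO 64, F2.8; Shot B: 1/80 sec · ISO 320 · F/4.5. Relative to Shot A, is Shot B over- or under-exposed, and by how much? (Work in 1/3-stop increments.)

Aperture: f/2.8 → f/3.2 → f/3.5 → f/4 → f/4.5 — 1 1/3 stops narrower (darker).
Shutter speed: 1/125 → 1/100 → 1/80 — 2/3 stop slower (brighter).
ISO: 64 → 80 → 100 → 125 → 160 → 200 → 250 → 320 — 2 1/3 stops raised (brighter).
Net: −1 1/3 +2/3 +2 1/3 = +1 2/3 stops.

1 2/3 stops brighter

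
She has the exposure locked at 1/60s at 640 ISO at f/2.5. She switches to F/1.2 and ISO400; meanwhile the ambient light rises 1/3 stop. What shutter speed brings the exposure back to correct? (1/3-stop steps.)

Scene light: 1/3 stop brighter.
Aperture: f/2.5 → f/2.2 → f/2 → f/1.8 → f/1.6 → f/1.4 → f/1.2 — 2 stops wider (brighter).
ISO: 640 → 500 → 400 — 2/3 stop lower (darker).
Net so far: 1 2/3 stops brighter. Shutter speed: 1/60 → 1/80 → 1/100 → 1/125 → 1/160 → 1/200.

1/200s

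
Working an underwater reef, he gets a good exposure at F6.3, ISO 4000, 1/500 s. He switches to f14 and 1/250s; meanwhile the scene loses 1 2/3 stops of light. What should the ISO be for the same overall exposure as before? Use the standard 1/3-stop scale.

ISO 32000

Scene light: 1 2/3 stops darker.
Aperture: f/6.3 → f/7.1 → f/8 → f/9 → f/10 → f/11 → f/13 → f/14 — 2 1/3 stops narrower (darker).
Shutter speed: 1/500 → 1/400 → 1/320 → 1/250 — 1 stop longer (brighter).
Net so far: 3 stops darker. ISO: 4000 → 5000 → 6400 → 8000 → 10000 → 12800 → 16000 → 20000 → 25600 → 32000.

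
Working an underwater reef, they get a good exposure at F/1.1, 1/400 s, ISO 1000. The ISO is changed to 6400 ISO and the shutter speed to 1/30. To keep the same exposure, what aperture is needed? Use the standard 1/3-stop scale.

f/10

ISO: 1000 → 1250 → 1600 → 2000 → 2500 → 3200 → 4000 → 5000 → 6400 — 2 2/3 stops higher (brighter).
Shutter speed: 1/400 → 1/320 → 1/250 → 1/200 → 1/160 → 1/125 → 1/100 → 1/80 → 1/60 → 1/50 → 1/40 → 1/30 — 3 2/3 stops slower (brighter).
Net change so far: 6 1/3 stops brighter. Offset with the aperture: f/1.1 → f/1.2 → f/1.4 → f/1.6 → f/1.8 → f/2 → f/2.2 → f/2.5 → f/2.8 → f/3.2 → f/3.5 → f/4 → f/4.5 → f/5 → f/5.6 → f/6.3 → f/7.1 → f/8 → f/9 → f/10.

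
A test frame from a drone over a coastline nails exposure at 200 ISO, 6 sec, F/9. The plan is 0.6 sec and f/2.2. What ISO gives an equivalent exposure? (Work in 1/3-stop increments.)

ISO 125

Shutter speed: 6 → 5 → 4 → 3.2 → 2.5 → 2 → 1.6 → 1.3 → 1 → 0.8 → 0.6 — 3 1/3 stops faster (darker).
Aperture: f/9 → f/8 → f/7.1 → f/6.3 → f/5.6 → f/5 → f/4.5 → f/4 → f/3.5 → f/3.2 → f/2.8 → f/2.5 → f/2.2 — 4 stops opened up (brighter).
Net change so far: 2/3 stop brighter. Offset with the ISO: 200 → 160 → 125.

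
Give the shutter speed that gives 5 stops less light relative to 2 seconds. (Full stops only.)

Shutter speed: 2 → 1 → 1/2 → 1/4 → 1/8 → 1/15 — 5 stops shorter (darker).

1/15s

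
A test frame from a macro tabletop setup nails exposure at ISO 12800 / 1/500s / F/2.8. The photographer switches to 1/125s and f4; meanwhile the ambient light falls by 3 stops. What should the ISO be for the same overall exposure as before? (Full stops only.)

ISO 51200

Scene light: 3 stops darker.
Shutter speed: 1/500 → 1/250 → 1/125 — 2 stops longer (brighter).
Aperture: f/2.8 → f/4 — 1 stop smaller aperture (darker).
Net so far: 2 stops darker. ISO: 12800 → 25600 → 51200.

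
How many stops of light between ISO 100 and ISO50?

100 → 50 — count the steps: 1 stop.

1 stop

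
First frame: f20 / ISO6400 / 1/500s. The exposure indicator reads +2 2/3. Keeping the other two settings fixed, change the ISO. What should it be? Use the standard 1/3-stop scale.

Overexposed by 2 2/3 stops → need 2 2/3 stops darker.
ISO: 6400 → 5000 → 4000 → 3200 → 2500 → 2000 → 1600 → 1250 → 1000.

ISO 1000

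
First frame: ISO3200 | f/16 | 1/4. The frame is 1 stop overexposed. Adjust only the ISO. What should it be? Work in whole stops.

Overexposed by 1 stop → need 1 stop darker.
ISO: 3200 → 1600.

ISO 1600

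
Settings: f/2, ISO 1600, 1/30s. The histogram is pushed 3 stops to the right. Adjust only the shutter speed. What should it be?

Overexposed by 3 stops → need 3 stops darker.
Shutter speed: 1/30 → 1/60 → 1/125 → 1/250.

1/250s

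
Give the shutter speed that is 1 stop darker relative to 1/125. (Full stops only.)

Shutter speed: 1/125 → 1/250 — 1 stop shorter (darker).

1/250s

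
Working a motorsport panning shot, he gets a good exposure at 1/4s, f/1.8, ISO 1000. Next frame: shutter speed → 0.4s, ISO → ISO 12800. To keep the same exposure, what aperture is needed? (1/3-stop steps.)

Shutter speed: 1/4 → 0.3 → 0.4 — 2/3 stop longer (brighter).
ISO: 1000 → 1250 → 1600 → 2000 → 2500 → 3200 → 4000 → 5000 → 6400 → 8000 → 10000 → 12800 — 3 2/3 stops raised (brighter).
Net change so far: 4 1/3 stops brighter. Offset with the aperture: f/1.8 → f/2 → f/2.2 → f/2.5 → f/2.8 → f/3.2 → f/3.5 → f/4 → f/4.5 → f/5 → f/5.6 → f/6.3 → f/7.1 → f/8.

f/8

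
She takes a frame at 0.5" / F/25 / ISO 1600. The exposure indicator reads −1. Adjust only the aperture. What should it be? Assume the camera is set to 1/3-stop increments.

Underexposed by 1 stop → need 1 stop brighter.
Aperture: f/25 → f/22 → f/20 → f/18.

f/18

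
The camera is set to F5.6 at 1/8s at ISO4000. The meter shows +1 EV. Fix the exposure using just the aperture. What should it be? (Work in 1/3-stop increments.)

Overexposed by 1 stop → need 1 stop darker.
Aperture: f/5.6 → f/6.3 → f/7.1 → f/8.

f/8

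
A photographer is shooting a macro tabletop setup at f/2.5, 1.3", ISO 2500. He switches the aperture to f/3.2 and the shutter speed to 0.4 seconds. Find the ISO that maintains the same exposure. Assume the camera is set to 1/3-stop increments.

Aperture: f/2.5 → f/2.8 → f/3.2 — 2/3 stop narrower (darker).
Shutter speed: 1.3 → 1 → 0.8 → 0.6 → 0.5 → 0.4 — 1 2/3 stops shorter (darker).
Net change so far: 2 1/3 stops darker. Offset with the ISO: 2500 → 3200 → 4000 → 5000 → 6400 → 8000 → 10000 → 12800.

ISO 12800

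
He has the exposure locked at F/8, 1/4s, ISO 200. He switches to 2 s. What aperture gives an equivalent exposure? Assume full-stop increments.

f/22

Shutter speed: 1/4 → 1/2 → 1 → 2 — 3 stops longer (brighter).
Need 3 stops darker from the aperture: f/8 → f/11 → f/16 → f/22.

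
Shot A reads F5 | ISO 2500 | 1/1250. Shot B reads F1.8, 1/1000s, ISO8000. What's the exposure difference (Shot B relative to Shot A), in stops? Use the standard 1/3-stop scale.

5 stops brighter

Aperture: f/5 → f/4.5 → f/4 → f/3.5 → f/3.2 → f/2.8 → f/2.5 → f/2.2 → f/2 → f/1.8 — 3 stops larger aperture (brighter).
Shutter speed: 1/1250 → 1/1000 — 1/3 stop longer (brighter).
ISO: 2500 → 3200 → 4000 → 5000 → 6400 → 8000 — 1 2/3 stops raised (brighter).
Net: +3 +1/3 +1 2/3 = +5 stops.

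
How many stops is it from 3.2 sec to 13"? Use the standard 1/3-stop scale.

3.2 → 4 → 5 → 6 → 8 → 10 → 13 — count the steps: 6 third-stops = 2 stops.

2 stops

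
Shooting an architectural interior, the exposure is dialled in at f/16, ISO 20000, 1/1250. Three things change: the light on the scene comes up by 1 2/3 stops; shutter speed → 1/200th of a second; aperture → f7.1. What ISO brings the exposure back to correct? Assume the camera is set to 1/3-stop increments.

Scene light: 1 2/3 stops brighter.
Shutter speed: 1/1250 → 1/1000 → 1/800 → 1/640 → 1/500 → 1/400 → 1/320 → 1/250 → 1/200 — 2 2/3 stops longer (brighter).
Aperture: f/16 → f/14 → f/13 → f/11 → f/10 → f/9 → f/8 → f/7.1 — 2 1/3 stops wider (brighter).
Net so far: 6 2/3 stops brighter. ISO: 20000 → 16000 → 12800 → 10000 → 8000 → 6400 → 5000 → 4000 → 3200 → 2500 → 2000 → 1600 → 1250 → 1000 → 800 → 640 → 500 → 400 → 320 → 250 → 200.

ISO 200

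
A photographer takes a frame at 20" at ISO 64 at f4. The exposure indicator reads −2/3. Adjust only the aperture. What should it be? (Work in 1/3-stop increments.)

f/3.2

Underexposed by 2/3 stop → need 2/3 stop brighter.
Aperture: f/4 → f/3.5 → f/3.2.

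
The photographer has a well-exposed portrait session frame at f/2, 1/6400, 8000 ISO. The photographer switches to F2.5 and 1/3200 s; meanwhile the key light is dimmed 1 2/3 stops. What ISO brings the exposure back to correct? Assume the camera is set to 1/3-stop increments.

Scene light: 1 2/3 stops darker.
Aperture: f/2 → f/2.2 → f/2.5 — 2/3 stop narrower (darker).
Shutter speed: 1/6400 → 1/5000 → 1/4000 → 1/3200 — 1 stop slower (brighter).
Net so far: 1 1/3 stops darker. ISO: 8000 → 10000 → 12800 → 16000 → 20000.

ISO 20000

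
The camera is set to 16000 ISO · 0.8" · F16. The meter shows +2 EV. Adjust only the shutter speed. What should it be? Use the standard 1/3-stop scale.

Overexposed by 2 stops → need 2 stops darker.
Shutter speed: 0.8 → 0.6 → 0.5 → 0.4 → 0.3 → 1/4 → 1/5.

1/5s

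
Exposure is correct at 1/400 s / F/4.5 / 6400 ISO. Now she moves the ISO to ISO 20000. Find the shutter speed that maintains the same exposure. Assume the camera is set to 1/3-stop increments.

1/1250s

ISO: 6400 → 8000 → 10000 → 12800 → 16000 → 20000 — 1 2/3 stops higher (brighter).
Need 1 2/3 stops darker from the shutter speed: 1/400 → 1/500 → 1/640 → 1/800 → 1/1000 → 1/1250.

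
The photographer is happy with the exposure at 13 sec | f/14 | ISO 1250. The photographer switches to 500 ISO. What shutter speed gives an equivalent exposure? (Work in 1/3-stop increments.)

ISO: 1250 → 1000 → 800 → 640 → 500 — 1 1/3 stops dropped (darker).
Need 1 1/3 stops brighter from the shutter speed: 13 → 15 → 20 → 25 → 30.

30 s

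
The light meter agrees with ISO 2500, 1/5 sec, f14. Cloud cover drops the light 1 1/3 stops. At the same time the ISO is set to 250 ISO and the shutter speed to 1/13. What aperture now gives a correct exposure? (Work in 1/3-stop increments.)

f/1.8

Scene light: 1 1/3 stops darker.
ISO: 2500 → 2000 → 1600 → 1250 → 1000 → 800 → 640 → 500 → 400 → 320 → 250 — 3 1/3 stops dropped (darker).
Shutter speed: 1/5 → 1/6 → 1/8 → 1/10 → 1/13 — 1 1/3 stops shorter (darker).
Net so far: 6 stops darker. Aperture: f/14 → f/13 → f/11 → f/10 → f/9 → f/8 → f/7.1 → f/6.3 → f/5.6 → f/5 → f/4.5 → f/4 → f/3.5 → f/3.2 → f/2.8 → f/2.5 → f/2.2 → f/2 → f/1.8.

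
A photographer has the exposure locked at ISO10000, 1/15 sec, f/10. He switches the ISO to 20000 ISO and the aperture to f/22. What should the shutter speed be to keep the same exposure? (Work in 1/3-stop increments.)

ISO: 10000 → 12800 → 16000 → 20000 — 1 stop higher (brighter).
Aperture: f/10 → f/11 → f/13 → f/14 → f/16 → f/18 → f/20 → f/22 — 2 1/3 stops narrower (darker).
Net change so far: 1 1/3 stops darker. Offset with the shutter speed: 1/15 → 1/13 → 1/10 → 1/8 → 1/6.

1/6s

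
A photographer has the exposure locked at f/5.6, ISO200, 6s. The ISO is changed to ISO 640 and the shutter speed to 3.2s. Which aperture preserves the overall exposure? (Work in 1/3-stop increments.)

f/7.1

ISO: 200 → 250 → 320 → 400 → 500 → 640 — 1 2/3 stops raised (brighter).
Shutter speed: 6 → 5 → 4 → 3.2 — 1 stop shorter (darker).
Net change so far: 2/3 stop brighter. Offset with the aperture: f/5.6 → f/6.3 → f/7.1.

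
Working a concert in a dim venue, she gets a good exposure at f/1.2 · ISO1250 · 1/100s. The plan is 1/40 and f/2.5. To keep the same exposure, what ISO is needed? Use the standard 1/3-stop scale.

ISO 2000

Shutter speed: 1/100 → 1/80 → 1/60 → 1/50 → 1/40 — 1 1/3 stops slower (brighter).
Aperture: f/1.2 → f/1.4 → f/1.6 → f/1.8 → f/2 → f/2.2 → f/2.5 — 2 stops narrower (darker).
Net change so far: 2/3 stop darker. Offset with the ISO: 1250 → 1600 → 2000.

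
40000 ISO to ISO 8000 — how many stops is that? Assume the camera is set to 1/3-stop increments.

2 1/3 stops

40000 → 32000 → 25600 → 20000 → 16000 → 12800 → 10000 → 8000 — count the steps: 7 third-stops = 2 1/3 stops.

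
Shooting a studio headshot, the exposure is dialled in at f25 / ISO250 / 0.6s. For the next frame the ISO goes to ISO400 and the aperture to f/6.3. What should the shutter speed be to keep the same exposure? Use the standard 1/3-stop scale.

ISO: 250 → 320 → 400 — 2/3 stop raised (brighter).
Aperture: f/25 → f/22 → f/20 → f/18 → f/16 → f/14 → f/13 → f/11 → f/10 → f/9 → f/8 → f/7.1 → f/6.3 — 4 stops wider (brighter).
Net change so far: 4 2/3 stops brighter. Offset with the shutter speed: 0.6 → 0.5 → 0.4 → 0.3 → 1/4 → 1/5 → 1/6 → 1/8 → 1/10 → 1/13 → 1/15 → 1/20 → 1/25 → 1/30 → 1/40.

1/40s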